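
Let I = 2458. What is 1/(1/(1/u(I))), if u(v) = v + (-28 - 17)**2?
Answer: 1/4483 ≈ 0.00022306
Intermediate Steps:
u(v) = 2025 + v (u(v) = v + (-45)**2 = v + 2025 = 2025 + v)
1/(1/(1/u(I))) = 1/(1/(1/(2025 + 2458))) = 1/(1/(1/4483)) = 1/4483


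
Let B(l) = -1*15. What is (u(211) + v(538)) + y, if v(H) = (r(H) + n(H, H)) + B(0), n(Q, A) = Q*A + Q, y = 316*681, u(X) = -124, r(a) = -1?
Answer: 505038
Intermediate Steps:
B(l) = -15
y = 215196
n(Q, A) = Q + A*Q (n(Q, A) = A*Q + Q = Q + A*Q)
v(H) = -16 + H*(1 + H) (v(H) = (-1 + H*(1 + H)) - 15 = -16 + H*(1 + H))
(u(211) + v(538)) + y = (-124 + (-16 + 538*(1 + 538))) + 215196 = (-124 + (-16 + 538*539)) + 215196 = (-124 + (-16 + 289982)) + 215196 = (-124 + 289966) + 215196 = 289842 + 215196 = 505038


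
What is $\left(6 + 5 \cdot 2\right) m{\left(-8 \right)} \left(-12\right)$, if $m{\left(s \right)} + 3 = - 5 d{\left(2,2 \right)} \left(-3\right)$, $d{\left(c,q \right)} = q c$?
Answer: $-10944$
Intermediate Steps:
$d{\left(c,q \right)} = c q$
$m{\left(s \right)} = 57$ ($m{\left(s \right)} = -3 + - 5 \cdot 2 \cdot 2 \left(-3\right) = -3 + \left(-5\right) 4 \left(-3\right) = -3 - -60 = -3 + 60 = 57$)
$\left(6 + 5 \cdot 2\right) m{\left(-8 \right)} \left(-12\right) = \left(6 + 5 \cdot 2\right) 57 \left(-12\right) = \left(6 + 10\right) 57 \left(-12\right) = 16 \cdot 57 \left(-12\right) = 912 \left(-12\right) = -10944$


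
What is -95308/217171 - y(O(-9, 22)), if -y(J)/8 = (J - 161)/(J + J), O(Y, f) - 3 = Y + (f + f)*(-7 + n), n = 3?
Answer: 20043754/2823223 ≈ 7.0996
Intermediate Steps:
O(Y, f) = 3 + Y - 8*f (O(Y, f) = 3 + (Y + (f + f)*(-7 + 3)) = 3 + (Y + (2*f)*(-4)) = 3 + (Y - 8*f) = 3 + Y - 8*f)
y(J) = -4*(-161 + J)/J (y(J) = -8*(J - 161)/(J + J) = -8*(-161 + J)/(2*J) = -8*(-161 + J)*1/(2*J) = -4*(-161 + J)/J)
-95308/217171 - y(O(-9, 22)) = -95308/217171 - (-4 + 644/(3 - 9 - 8*22)) = -95308*1/217171 - (-4 + 644/(3 - 9 - 176)) = -95308/217171 - (-4 + 644/(-182)) = -95308/217171 - (-4 + 644*(-1/182)) = -95308/217171 - (-4 - 46/13) = -95308/217171 - 1*(-98/13) = -95308/217171 + 98/13 = 20043754/2823223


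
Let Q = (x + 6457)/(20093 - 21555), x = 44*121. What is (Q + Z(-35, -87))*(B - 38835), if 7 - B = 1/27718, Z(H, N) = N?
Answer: 8798217078375/2383748 ≈ 3.6909e+6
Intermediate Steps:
x = 5324
B = 194025/27718 (B = 7 - 1/27718 = 194025/27718 ≈ 7.0000)
Q = -693/86 (Q = (5324 + 6457)/(20093 - 21555) = 11781/(-1462) = 11781*(-1/1462) = -693/86 ≈ -8.0581)
(Q + Z(-35, -87))*(B - 38835) = (-693/86 - 87)*(194025/27718 - 38835) = -8175/86*(-1076234505/27718) = 8798217078375/2383748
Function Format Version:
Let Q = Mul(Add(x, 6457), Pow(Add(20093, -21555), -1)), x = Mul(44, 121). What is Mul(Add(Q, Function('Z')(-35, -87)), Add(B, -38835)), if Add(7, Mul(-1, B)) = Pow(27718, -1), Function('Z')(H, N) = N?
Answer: Rational(8798217078375, 2383748) ≈ 3.6909e+6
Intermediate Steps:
x = 5324
B = Rational(194025, 27718) (B = Add(7, Mul(-1, Pow(27718, -1))) = Add(7, Mul(-1, Rational(1, 27718))) = Add(7, Rational(-1, 27718)) = Rational(194025, 27718) ≈ 7.0000)
Q = Rational(-693, 86) (Q = Mul(Add(5324, 6457), Pow(Add(20093, -21555), -1)) = Mul(11781, Pow(-1462, -1)) = Mul(11781, Rational(-1, 1462)) = Rational(-693, 86) ≈ -8.0581)
Mul(Add(Q, Function('Z')(-35, -87)), Add(B, -38835)) = Mul(Add(Rational(-693, 86), -87), Add(Rational(194025, 27718), -38835)) = Mul(Rational(-8175, 86), Rational(-1076234505, 27718)) = Rational(8798217078375, 2383748)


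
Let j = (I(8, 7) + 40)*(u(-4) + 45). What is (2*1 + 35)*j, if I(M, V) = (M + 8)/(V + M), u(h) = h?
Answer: 934472/15 ≈ 62298.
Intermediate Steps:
I(M, V) = (8 + M)/(M + V)
j = 25256/15 (j = ((8 + 8)/(8 + 7) + 40)*(-4 + 45) = (16/15 + 40)*41 = (616/15)*41 = 25256/15 ≈ 1683.7)
(2*1 + 35)*j = (2*1 + 35)*(25256/15) = (2 + 35)*(25256/15) = 37*(25256/15) = 934472/15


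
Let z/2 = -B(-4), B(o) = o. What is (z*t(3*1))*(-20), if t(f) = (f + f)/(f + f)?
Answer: -160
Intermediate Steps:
t(f) = 1 (t(f) = (2*f)/((2*f)) = (2*f)*(1/(2*f)) = 1)
z = 8 (z = 2*(-1*(-4)) = 2*4 = 8)
(z*t(3*1))*(-20) = (8*1)*(-20) = 8*(-20) = -160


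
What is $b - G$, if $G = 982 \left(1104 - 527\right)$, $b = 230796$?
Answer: $-335818$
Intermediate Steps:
$G = 566614$ ($G = 982 \cdot 577 = 566614$)
$b - G = 230796 - 566614 = -335818$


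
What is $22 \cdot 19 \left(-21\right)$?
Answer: $-8778$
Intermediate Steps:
$22 \cdot 19 \left(-21\right) = 418 \left(-21\right) = -8778$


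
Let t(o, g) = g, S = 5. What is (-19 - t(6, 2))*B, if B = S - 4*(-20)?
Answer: -1785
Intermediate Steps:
B = 85 (B = 5 - 4*(-20) = 5 + 80 = 85)
(-19 - t(6, 2))*B = (-19 - 1*2)*85 = (-19 - 2)*85 = -21*85 = -1785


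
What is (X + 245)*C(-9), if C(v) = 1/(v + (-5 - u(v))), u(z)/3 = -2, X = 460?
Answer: -705/8 ≈ -88.125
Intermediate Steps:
u(z) = -6 (u(z) = 3*(-2) = -6)
C(v) = 1/(1 + v) (C(v) = 1/(v + (-5 - 1*(-6))) = 1/(v + (-5 + 6)) = 1/(v + 1) = 1/(1 + v))
(X + 245)*C(-9) = (460 + 245)/(1 - 9) = 705/(-8) = 705*(-⅛) = -705/8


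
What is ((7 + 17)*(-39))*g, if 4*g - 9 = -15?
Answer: 1404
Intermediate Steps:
g = -3/2 (g = 9/4 + (¼)*(-15) = 9/4 - 15/4 = -3/2 ≈ -1.5000)
((7 + 17)*(-39))*g = ((7 + 17)*(-39))*(-3/2) = (24*(-39))*(-3/2) = -936*(-3/2) = 1404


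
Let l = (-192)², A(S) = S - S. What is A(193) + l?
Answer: 36864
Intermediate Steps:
A(S) = 0
l = 36864
A(193) + l = 0 + 36864 = 36864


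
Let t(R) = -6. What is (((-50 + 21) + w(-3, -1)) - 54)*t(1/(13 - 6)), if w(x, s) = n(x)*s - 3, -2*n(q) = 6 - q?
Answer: 489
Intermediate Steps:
n(q) = -3 + q/2 (n(q) = -(6 - q)/2 = -3 + q/2)
w(x, s) = -3 + s*(-3 + x/2) (w(x, s) = (-3 + x/2)*s - 3 = s*(-3 + x/2) - 3 = -3 + s*(-3 + x/2))
(((-50 + 21) + w(-3, -1)) - 54)*t(1/(13 - 6)) = (((-50 + 21) + (-3 + (1/2)*(-1)*(-6 - 3))) - 54)*(-6) = ((-29 + (-3 + (1/2)*(-1)*(-9))) - 54)*(-6) = ((-29 + (-3 + 9/2)) - 54)*(-6) = ((-29 + 3/2) - 54)*(-6) = (-55/2 - 54)*(-6) = -163/2*(-6) = 489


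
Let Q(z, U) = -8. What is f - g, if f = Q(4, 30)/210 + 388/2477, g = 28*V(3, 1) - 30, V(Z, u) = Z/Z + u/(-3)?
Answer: 2978462/260085 ≈ 11.452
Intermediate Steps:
V(Z, u) = 1 - u/3 (V(Z, u) = 1 + u*(-⅓) = 1 - u/3)
g = -34/3 (g = 28*(1 - ⅓*1) - 30 = 28*(1 - ⅓) - 30 = 28*(⅔) - 30 = 56/3 - 30 = -34/3 ≈ -11.333)
f = 30832/260085 (f = -8/210 + 388/2477 = -8*1/210 + 388*(1/2477) = -4/105 + 388/2477 = 30832/260085 ≈ 0.11855)
f - g = 30832/260085 - 1*(-34/3) = 30832/260085 + 34/3 = 2978462/260085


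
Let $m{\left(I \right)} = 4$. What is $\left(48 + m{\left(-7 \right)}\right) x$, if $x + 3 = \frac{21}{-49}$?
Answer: $- \frac{1248}{7} \approx -178.29$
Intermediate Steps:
$x = - \frac{24}{7}$ ($x = -3 + \frac{21}{-49} = -3 + 21 \left(- \frac{1}{49}\right) = -3 - \frac{3}{7} = - \frac{24}{7} \approx -3.4286$)
$\left(48 + m{\left(-7 \right)}\right) x = \left(48 + 4\right) \left(- \frac{24}{7}\right) = 52 \left(- \frac{24}{7}\right) = - \frac{1248}{7}$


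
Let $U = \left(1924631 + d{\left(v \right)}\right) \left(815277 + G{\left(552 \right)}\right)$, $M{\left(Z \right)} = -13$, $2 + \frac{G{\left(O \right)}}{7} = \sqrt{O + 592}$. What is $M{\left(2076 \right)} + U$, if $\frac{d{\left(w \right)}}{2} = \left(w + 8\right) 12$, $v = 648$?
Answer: $1581915943612 + 27165250 \sqrt{286} \approx 1.5824 \cdot 10^{12}$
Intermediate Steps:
$d{\left(w \right)} = 192 + 24 w$ ($d{\left(w \right)} = 2 \left(w + 8\right) 12 = 2 \left(8 + w\right) 12 = 2 \left(96 + 12 w\right) = 192 + 24 w$)
$G{\left(O \right)} = -14 + 7 \sqrt{592 + O}$ ($G{\left(O \right)} = -14 + 7 \sqrt{O + 592} = -14 + 7 \sqrt{592 + O}$)
$U = 1581915943625 + 27165250 \sqrt{286}$ ($U = \left(1924631 + \left(192 + 24 \cdot 648\right)\right) \left(815277 - \left(14 - 7 \sqrt{592 + 552}\right)\right) = \left(1924631 + \left(192 + 15552\right)\right) \left(815277 - \left(14 - 7 \sqrt{1144}\right)\right) = \left(1924631 + 15744\right) \left(815277 - \left(14 - 7 \cdot 2 \sqrt{286}\right)\right) = 1940375 \left(815277 - \left(14 - 14 \sqrt{286}\right)\right) = 1940375 \left(815263 + 14 \sqrt{286}\right) = 1581915943625 + 27165250 \sqrt{286} \approx 1.5824 \cdot 10^{12}$)
$M{\left(2076 \right)} + U = -13 + \left(1581915943625 + 27165250 \sqrt{286}\right) = 1581915943612 + 27165250 \sqrt{286}$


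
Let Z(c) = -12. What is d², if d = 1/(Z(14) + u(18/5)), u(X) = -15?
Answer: 1/729 ≈ 0.0013717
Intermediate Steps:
d = -1/27 (d = 1/(-12 - 15) = 1/(-27) = -1/27 ≈ -0.037037)
d² = (-1/27)² = 1/729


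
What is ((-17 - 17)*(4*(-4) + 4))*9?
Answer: 3672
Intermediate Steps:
((-17 - 17)*(4*(-4) + 4))*9 = -34*(-16 + 4)*9 = -34*(-12)*9 = 408*9 = 3672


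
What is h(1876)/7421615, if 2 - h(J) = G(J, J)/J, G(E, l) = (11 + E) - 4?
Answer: 267/1988992820 ≈ 1.3424e-7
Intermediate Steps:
G(E, l) = 7 + E
h(J) = 2 - (7 + J)/J
h(1876)/7421615 = ((-7 + 1876)/1876)/7421615 = ((1/1876)*1869)*(1/7421615) = (267/268)*(1/7421615) = 267/1988992820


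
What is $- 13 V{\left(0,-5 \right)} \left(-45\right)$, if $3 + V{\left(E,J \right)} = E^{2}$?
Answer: $-1755$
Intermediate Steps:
$V{\left(E,J \right)} = -3 + E^{2}$
$- 13 V{\left(0,-5 \right)} \left(-45\right) = - 13 \left(-3 + 0^{2}\right) \left(-45\right) = - 13 \left(-3 + 0\right) \left(-45\right) = \left(-13\right) \left(-3\right) \left(-45\right) = 39 \left(-45\right) = -1755$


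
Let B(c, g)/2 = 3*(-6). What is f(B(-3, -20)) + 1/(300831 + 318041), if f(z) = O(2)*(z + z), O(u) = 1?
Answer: -44558783/618872 ≈ -72.000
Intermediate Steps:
B(c, g) = -36 (B(c, g) = 2*(3*(-6)) = 2*(-18) = -36)
f(z) = 2*z (f(z) = 1*(z + z) = 1*(2*z) = 2*z)
f(B(-3, -20)) + 1/(300831 + 318041) = 2*(-36) + 1/(300831 + 318041) = -72 + 1/618872 = -44558783/618872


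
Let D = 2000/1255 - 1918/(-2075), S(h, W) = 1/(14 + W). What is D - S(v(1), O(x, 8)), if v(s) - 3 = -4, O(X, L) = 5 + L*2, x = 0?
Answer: 9075761/3645775 ≈ 2.4894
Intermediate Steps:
O(X, L) = 5 + 2*L
v(s) = -1 (v(s) = 3 - 4 = -1)
D = 1311418/520825 (D = 2000*(1/1255) - 1918*(-1/2075) = 400/251 + 1918/2075 = 1311418/520825 ≈ 2.5180)
D - S(v(1), O(x, 8)) = 1311418/520825 - 1/(14 + (5 + 2*8)) = 1311418/520825 - 1/(14 + (5 + 16)) = 1311418/520825 - 1/(14 + 21) = 1311418/520825 - 1/35 = 9075761/3645775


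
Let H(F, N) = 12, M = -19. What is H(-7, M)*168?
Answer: 2016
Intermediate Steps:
H(-7, M)*168 = 12*168 = 2016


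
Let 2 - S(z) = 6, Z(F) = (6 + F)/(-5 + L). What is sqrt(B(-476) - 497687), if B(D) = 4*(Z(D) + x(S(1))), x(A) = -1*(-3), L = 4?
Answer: I*sqrt(495795) ≈ 704.13*I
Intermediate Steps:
Z(F) = -6 - F (Z(F) = (6 + F)/(-5 + 4) = (6 + F)/(-1) = (6 + F)*(-1) = -6 - F)
S(z) = -4 (S(z) = 2 - 1*6 = 2 - 6 = -4)
x(A) = 3
B(D) = -12 - 4*D (B(D) = 4*((-6 - D) + 3) = 4*(-3 - D) = -12 - 4*D)
sqrt(B(-476) - 497687) = sqrt((-12 - 4*(-476)) - 497687) = sqrt((-12 + 1904) - 497687) = sqrt(1892 - 497687) = sqrt(-495795) = I*sqrt(495795)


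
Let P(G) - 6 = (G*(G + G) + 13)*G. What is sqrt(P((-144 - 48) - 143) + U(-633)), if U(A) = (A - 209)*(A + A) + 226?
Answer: I*sqrt(74128901) ≈ 8609.8*I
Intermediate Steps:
U(A) = 226 + 2*A*(-209 + A) (U(A) = (-209 + A)*(2*A) + 226 = 2*A*(-209 + A) + 226 = 226 + 2*A*(-209 + A))
P(G) = 6 + G*(13 + 2*G**2) (P(G) = 6 + (G*(G + G) + 13)*G = 6 + (G*(2*G) + 13)*G = 6 + (2*G**2 + 13)*G = 6 + (13 + 2*G**2)*G = 6 + G*(13 + 2*G**2))
sqrt(P((-144 - 48) - 143) + U(-633)) = sqrt((6 + 2*((-144 - 48) - 143)**3 + 13*((-144 - 48) - 143)) + (226 - 418*(-633) + 2*(-633)**2)) = sqrt((6 + 2*(-192 - 143)**3 + 13*(-192 - 143)) + (226 + 264594 + 2*400689)) = sqrt((6 + 2*(-335)**3 + 13*(-335)) + (226 + 264594 + 801378)) = sqrt((6 + 2*(-37595375) - 4355) + 1066198) = sqrt((6 - 75190750 - 4355) + 1066198) = sqrt(-75195099 + 1066198) = sqrt(-74128901) = I*sqrt(74128901)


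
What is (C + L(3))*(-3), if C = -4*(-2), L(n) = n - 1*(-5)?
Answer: -48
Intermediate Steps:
L(n) = 5 + n (L(n) = n + 5 = 5 + n)
C = 8
(C + L(3))*(-3) = (8 + (5 + 3))*(-3) = (8 + 8)*(-3) = 16*(-3) = -48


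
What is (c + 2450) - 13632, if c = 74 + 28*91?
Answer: -8560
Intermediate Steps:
c = 2622 (c = 74 + 2548 = 2622)
(c + 2450) - 13632 = (2622 + 2450) - 13632 = 5072 - 13632 = -8560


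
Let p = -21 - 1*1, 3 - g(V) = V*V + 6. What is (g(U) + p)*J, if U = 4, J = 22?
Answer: -902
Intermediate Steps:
g(V) = -3 - V² (g(V) = 3 - (V*V + 6) = 3 - (V² + 6) = 3 - (6 + V²) = 3 + (-6 - V²) = -3 - V²)
p = -22 (p = -21 - 1 = -22)
(g(U) + p)*J = ((-3 - 1*4²) - 22)*22 = ((-3 - 1*16) - 22)*22 = ((-3 - 16) - 22)*22 = (-19 - 22)*22 = -41*22 = -902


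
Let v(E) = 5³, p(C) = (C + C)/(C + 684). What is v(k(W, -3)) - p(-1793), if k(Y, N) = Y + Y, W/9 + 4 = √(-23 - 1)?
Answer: 135039/1109 ≈ 121.77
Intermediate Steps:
p(C) = 2*C/(684 + C) (p(C) = (2*C)/(684 + C) = 2*C/(684 + C))
W = -36 + 18*I*√6 (W = -36 + 9*√(-23 - 1) = -36 + 9*√(-24) = -36 + 9*(2*I*√6) = -36 + 18*I*√6 ≈ -36.0 + 44.091*I)
k(Y, N) = 2*Y
v(E) = 125
v(k(W, -3)) - p(-1793) = 125 - 2*(-1793)/(684 - 1793) = 125 - 2*(-1793)/(-1109) = 125 - 2*(-1793)*(-1)/1109 = 125 - 1*3586/1109 = 125 - 3586/1109 = 135039/1109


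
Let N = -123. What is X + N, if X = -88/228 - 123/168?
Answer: -396185/3192 ≈ -124.12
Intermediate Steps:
X = -3569/3192 (X = -88*1/228 - 123*1/168 = -22/57 - 41/56 = -3569/3192 ≈ -1.1181)
X + N = -3569/3192 - 123 = -396185/3192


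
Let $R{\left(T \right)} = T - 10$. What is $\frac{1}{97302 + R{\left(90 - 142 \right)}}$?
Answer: $\frac{1}{97240} \approx 1.0284 \cdot 10^{-5}$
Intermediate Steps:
$R{\left(T \right)} = -10 + T$
$\frac{1}{97302 + R{\left(90 - 142 \right)}} = \frac{1}{97302 + \left(-10 + \left(90 - 142\right)\right)} = \frac{1}{97302 - 62} = \frac{1}{97240}$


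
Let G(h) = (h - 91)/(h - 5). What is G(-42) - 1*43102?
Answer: -2025661/47 ≈ -43099.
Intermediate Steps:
G(h) = (-91 + h)/(-5 + h)
G(-42) - 1*43102 = (-91 - 42)/(-5 - 42) - 1*43102 = -133/(-47) - 43102 = -1/47*(-133) - 43102 = 133/47 - 43102 = -2025661/47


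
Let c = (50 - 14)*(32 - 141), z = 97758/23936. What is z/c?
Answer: -5431/5218048 ≈ -0.0010408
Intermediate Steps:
z = 48879/11968 (z = 97758*(1/23936) = 48879/11968 ≈ 4.0841)
c = -3924 (c = 36*(-109) = -3924)
z/c = (48879/11968)/(-3924) = (48879/11968)*(-1/3924) = -5431/5218048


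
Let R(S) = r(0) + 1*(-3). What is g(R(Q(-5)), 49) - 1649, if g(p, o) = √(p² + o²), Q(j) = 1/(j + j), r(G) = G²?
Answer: -1649 + √2410 ≈ -1599.9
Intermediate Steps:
Q(j) = 1/(2*j)
R(S) = -3 (R(S) = 0² + 1*(-3) = 0 - 3 = -3)
g(p, o) = √(o² + p²)
g(R(Q(-5)), 49) - 1649 = √(49² + (-3)²) - 1649 = √(2401 + 9) - 1649 = √2410 - 1649 = -1649 + √2410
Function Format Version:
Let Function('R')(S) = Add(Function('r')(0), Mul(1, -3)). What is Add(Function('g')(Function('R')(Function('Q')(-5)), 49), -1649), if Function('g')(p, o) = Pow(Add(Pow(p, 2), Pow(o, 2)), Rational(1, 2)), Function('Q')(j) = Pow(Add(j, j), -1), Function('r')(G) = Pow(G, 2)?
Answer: Add(-1649, Pow(2410, Rational(1, 2))) ≈ -1599.9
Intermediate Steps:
Function('Q')(j) = Mul(Rational(1, 2), Pow(j, -1)) (Function('Q')(j) = Pow(Mul(2, j), -1) = Mul(Rational(1, 2), Pow(j, -1)))
Function('R')(S) = -3 (Function('R')(S) = Add(Pow(0, 2), Mul(1, -3)) = Add(0, -3) = -3)
Function('g')(p, o) = Pow(Add(Pow(o, 2), Pow(p, 2)), Rational(1, 2))
Add(Function('g')(Function('R')(Function('Q')(-5)), 49), -1649) = Add(Pow(Add(Pow(49, 2), Pow(-3, 2)), Rational(1, 2)), -1649) = Add(Pow(Add(2401, 9), Rational(1, 2)), -1649) = Add(Pow(2410, Rational(1, 2)), -1649) = Add(-1649, Pow(2410, Rational(1, 2)))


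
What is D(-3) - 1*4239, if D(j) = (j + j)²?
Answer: -4203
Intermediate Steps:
D(j) = 4*j² (D(j) = (2*j)² = 4*j²)
D(-3) - 1*4239 = 4*(-3)² - 1*4239 = 4*9 - 4239 = 36 - 4239 = -4203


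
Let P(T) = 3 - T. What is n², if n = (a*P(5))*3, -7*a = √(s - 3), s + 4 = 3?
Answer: -144/49 ≈ -2.9388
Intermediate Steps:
s = -1 (s = -4 + 3 = -1)
a = -2*I/7 (a = -√(-1 - 3)/7 = -2*I/7 ≈ -0.28571*I)
n = 12*I/7 (n = ((-2*I/7)*(3 - 1*5))*3 = ((-2*I/7)*(3 - 5))*3 = (-2*I/7*(-2))*3 = (4*I/7)*3 = 12*I/7 ≈ 1.7143*I)
n² = (12*I/7)² = -144/49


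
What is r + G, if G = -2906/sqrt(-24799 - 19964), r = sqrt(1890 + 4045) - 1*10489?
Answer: -10489 + sqrt(5935) + 2906*I*sqrt(44763)/44763 ≈ -10412.0 + 13.735*I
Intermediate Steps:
r = -10489 + sqrt(5935) (r = sqrt(5935) - 10489 = -10489 + sqrt(5935) ≈ -10412.)
G = 2906*I*sqrt(44763)/44763 (G = -2906*(-I*sqrt(44763)/44763) = -(-2906)*I*sqrt(44763)/44763 = 2906*I*sqrt(44763)/44763 ≈ 13.735*I)
r + G = (-10489 + sqrt(5935)) + 2906*I*sqrt(44763)/44763 = -10489 + sqrt(5935) + 2906*I*sqrt(44763)/44763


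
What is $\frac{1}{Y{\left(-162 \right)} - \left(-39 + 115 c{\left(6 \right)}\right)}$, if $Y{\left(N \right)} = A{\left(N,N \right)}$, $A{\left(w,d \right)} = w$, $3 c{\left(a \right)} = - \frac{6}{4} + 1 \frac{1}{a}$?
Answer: $- \frac{9}{647} \approx -0.01391$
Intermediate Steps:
$c{\left(a \right)} = - \frac{1}{2} + \frac{1}{3 a}$ ($c{\left(a \right)} = \frac{- \frac{6}{4} + 1 \frac{1}{a}}{3} = \frac{\left(-6\right) \frac{1}{4} + \frac{1}{a}}{3} = \frac{- \frac{3}{2} + \frac{1}{a}}{3} = - \frac{1}{2} + \frac{1}{3 a}$)
$Y{\left(N \right)} = N$
$\frac{1}{Y{\left(-162 \right)} - \left(-39 + 115 c{\left(6 \right)}\right)} = \frac{1}{-162 - \left(-39 + 115 \frac{2 - 18}{6 \cdot 6}\right)} = \frac{1}{-162 - \left(-39 + 115 \cdot \frac{1}{6} \cdot \frac{1}{6} \left(2 - 18\right)\right)} = \frac{1}{-162 - \left(-39 + 115 \cdot \frac{1}{6} \cdot \frac{1}{6} \left(-16\right)\right)} = \frac{1}{-162 - \left(-39 + 115 \left(- \frac{4}{9}\right)\right)} = \frac{1}{-162 - \left(-39 - \frac{460}{9}\right)} = \frac{1}{-162 - - \frac{811}{9}} = \frac{1}{-162 + \frac{811}{9}} = \frac{1}{- \frac{647}{9}} = - \frac{9}{647}$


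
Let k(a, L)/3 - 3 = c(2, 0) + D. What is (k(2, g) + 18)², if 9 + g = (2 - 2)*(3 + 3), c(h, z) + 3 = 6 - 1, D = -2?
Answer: 729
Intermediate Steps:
c(h, z) = 2 (c(h, z) = -3 + (6 - 1) = -3 + 5 = 2)
g = -9 (g = -9 + (2 - 2)*(3 + 3) = -9 + 0*6 = -9 + 0 = -9)
k(a, L) = 9 (k(a, L) = 9 + 3*(2 - 2) = 9 + 3*0 = 9 + 0 = 9)
(k(2, g) + 18)² = (9 + 18)² = 27² = 729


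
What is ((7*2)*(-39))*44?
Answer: -24024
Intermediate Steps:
((7*2)*(-39))*44 = (14*(-39))*44 = -546*44 = -24024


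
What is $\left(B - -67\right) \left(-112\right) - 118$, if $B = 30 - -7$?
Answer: $-11766$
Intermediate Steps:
$B = 37$ ($B = 30 + 7 = 37$)
$\left(B - -67\right) \left(-112\right) - 118 = \left(37 - -67\right) \left(-112\right) - 118 = \left(37 + 67\right) \left(-112\right) - 118 = 104 \left(-112\right) - 118 = -11648 - 118 = -11766$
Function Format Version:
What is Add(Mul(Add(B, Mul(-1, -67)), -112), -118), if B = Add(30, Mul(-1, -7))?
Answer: -11766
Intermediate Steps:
B = 37 (B = Add(30, 7) = 37)
Add(Mul(Add(B, Mul(-1, -67)), -112), -118) = Add(Mul(Add(37, Mul(-1, -67)), -112), -118) = Add(Mul(Add(37, 67), -112), -118) = Add(Mul(104, -112), -118) = Add(-11648, -118) = -11766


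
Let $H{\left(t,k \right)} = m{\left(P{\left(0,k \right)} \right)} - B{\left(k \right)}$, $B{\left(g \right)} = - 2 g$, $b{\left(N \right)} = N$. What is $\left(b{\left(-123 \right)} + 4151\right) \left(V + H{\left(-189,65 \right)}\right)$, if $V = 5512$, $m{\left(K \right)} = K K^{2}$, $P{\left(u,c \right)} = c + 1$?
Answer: $1180759864$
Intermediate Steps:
$P{\left(u,c \right)} = 1 + c$
$m{\left(K \right)} = K^{3}$
$H{\left(t,k \right)} = \left(1 + k\right)^{3} + 2 k$ ($H{\left(t,k \right)} = \left(1 + k\right)^{3} - - 2 k = \left(1 + k\right)^{3} + 2 k$)
$\left(b{\left(-123 \right)} + 4151\right) \left(V + H{\left(-189,65 \right)}\right) = \left(-123 + 4151\right) \left(5512 + \left(\left(1 + 65\right)^{3} + 2 \cdot 65\right)\right) = 4028 \left(5512 + \left(66^{3} + 130\right)\right) = 4028 \left(5512 + \left(287496 + 130\right)\right) = 4028 \left(5512 + 287626\right) = 4028 \cdot 293138 = 1180759864$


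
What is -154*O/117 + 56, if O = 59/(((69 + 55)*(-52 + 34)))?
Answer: 7316575/130572 ≈ 56.035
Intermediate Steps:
O = -59/2232 (O = 59/((124*(-18))) = 59/(-2232) = 59*(-1/2232) = -59/2232 ≈ -0.026434)
-154*O/117 + 56 = -(-4543)/(1116*117) + 56 = -154*(-59/261144) + 56 = 4543/130572 + 56 = 7316575/130572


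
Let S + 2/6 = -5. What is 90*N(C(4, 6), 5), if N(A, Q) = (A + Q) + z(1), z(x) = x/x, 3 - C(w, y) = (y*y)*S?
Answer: 18090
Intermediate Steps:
S = -16/3 (S = -⅓ - 5 = -16/3 ≈ -5.3333)
C(w, y) = 3 + 16*y²/3 (C(w, y) = 3 - y*y*(-16)/3 = 3 - y²*(-16)/3 = 3 - (-16)*y²/3 = 3 + 16*y²/3)
z(x) = 1
N(A, Q) = 1 + A + Q (N(A, Q) = (A + Q) + 1 = 1 + A + Q)
90*N(C(4, 6), 5) = 90*(1 + (3 + (16/3)*6²) + 5) = 90*(1 + (3 + (16/3)*36) + 5) = 90*(1 + (3 + 192) + 5) = 90*(1 + 195 + 5) = 90*201 = 18090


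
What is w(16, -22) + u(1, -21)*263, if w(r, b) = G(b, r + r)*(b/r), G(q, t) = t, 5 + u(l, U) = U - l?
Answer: -7145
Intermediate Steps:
u(l, U) = -5 + U - l (u(l, U) = -5 + (U - l) = -5 + U - l)
w(r, b) = 2*b (w(r, b) = (r + r)*(b/r) = (2*r)*(b/r) = 2*b)
w(16, -22) + u(1, -21)*263 = 2*(-22) + (-5 - 21 - 1*1)*263 = -44 + (-5 - 21 - 1)*263 = -44 - 27*263 = -44 - 7101 = -7145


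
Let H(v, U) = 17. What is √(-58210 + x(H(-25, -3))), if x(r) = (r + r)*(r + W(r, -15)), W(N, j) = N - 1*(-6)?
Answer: 5*I*√2274 ≈ 238.43*I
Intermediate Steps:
W(N, j) = 6 + N (W(N, j) = N + 6 = 6 + N)
x(r) = 2*r*(6 + 2*r) (x(r) = (r + r)*(r + (6 + r)) = (2*r)*(6 + 2*r) = 2*r*(6 + 2*r))
√(-58210 + x(H(-25, -3))) = √(-58210 + 4*17*(3 + 17)) = √(-58210 + 4*17*20) = √(-58210 + 1360) = √(-56850) = 5*I*√2274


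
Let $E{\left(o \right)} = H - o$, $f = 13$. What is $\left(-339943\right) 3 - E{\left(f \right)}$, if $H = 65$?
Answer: $-1019881$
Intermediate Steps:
$E{\left(o \right)} = 65 - o$
$\left(-339943\right) 3 - E{\left(f \right)} = \left(-339943\right) 3 - \left(65 - 13\right) = -1019829 - \left(65 - 13\right) = -1019829 - 52 = -1019881$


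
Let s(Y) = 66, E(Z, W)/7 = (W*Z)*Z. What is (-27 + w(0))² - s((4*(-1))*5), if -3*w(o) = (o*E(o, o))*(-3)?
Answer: 663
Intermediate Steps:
E(Z, W) = 7*W*Z² (E(Z, W) = 7*((W*Z)*Z) = 7*(W*Z²) = 7*W*Z²)
w(o) = 7*o⁴ (w(o) = -o*(7*o*o²)*(-3)/3 = -o*(7*o³)*(-3)/3 = -7*o⁴*(-3)/3 = -(-7)*o⁴ = 7*o⁴)
(-27 + w(0))² - s((4*(-1))*5) = (-27 + 7*0⁴)² - 1*66 = (-27 + 7*0)² - 66 = (-27 + 0)² - 66 = (-27)² - 66 = 729 - 66 = 663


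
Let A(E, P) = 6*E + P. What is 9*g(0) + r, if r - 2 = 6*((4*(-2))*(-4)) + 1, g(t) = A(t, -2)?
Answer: 177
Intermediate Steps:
A(E, P) = P + 6*E
g(t) = -2 + 6*t
r = 195 (r = 2 + (6*((4*(-2))*(-4)) + 1) = 2 + (6*(-8*(-4)) + 1) = 2 + (6*32 + 1) = 2 + (192 + 1) = 2 + 193 = 195)
9*g(0) + r = 9*(-2 + 6*0) + 195 = 9*(-2 + 0) + 195 = 9*(-2) + 195 = -18 + 195 = 177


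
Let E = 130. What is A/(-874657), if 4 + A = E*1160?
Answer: -150796/874657 ≈ -0.17241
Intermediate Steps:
A = 150796 (A = -4 + 130*1160 = -4 + 150800 = 150796)
A/(-874657) = 150796/(-874657) = 150796*(-1/874657) = -150796/874657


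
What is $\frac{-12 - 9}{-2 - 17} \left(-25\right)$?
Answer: $- \frac{525}{19} \approx -27.632$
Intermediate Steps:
$\frac{-12 - 9}{-2 - 17} \left(-25\right) = - \frac{21}{-19} \left(-25\right) = \left(-21\right) \left(- \frac{1}{19}\right) \left(-25\right) = \frac{21}{19} \left(-25\right) = - \frac{525}{19}$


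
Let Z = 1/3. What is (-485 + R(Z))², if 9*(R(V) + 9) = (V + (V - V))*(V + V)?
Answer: 1600960144/6561 ≈ 2.4401e+5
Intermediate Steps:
Z = ⅓ ≈ 0.33333
R(V) = -9 + 2*V²/9 (R(V) = -9 + ((V + (V - V))*(V + V))/9 = -9 + ((V + 0)*(2*V))/9 = -9 + (V*(2*V))/9 = -9 + (2*V²)/9 = -9 + 2*V²/9)
(-485 + R(Z))² = (-485 + (-9 + 2*(⅓)²/9))² = (-485 + (-9 + (2/9)*(⅑)))² = (-485 + (-9 + 2/81))² = (-485 - 727/81)² = (-40012/81)² = 1600960144/6561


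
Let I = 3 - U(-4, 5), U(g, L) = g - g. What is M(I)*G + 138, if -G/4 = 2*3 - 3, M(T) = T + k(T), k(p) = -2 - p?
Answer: 162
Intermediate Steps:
U(g, L) = 0
I = 3 (I = 3 - 1*0 = 3 + 0 = 3)
M(T) = -2 (M(T) = T + (-2 - T) = -2)
G = -12 (G = -4*(2*3 - 3) = -4*(6 - 3) = -4*3 = -12)
M(I)*G + 138 = -2*(-12) + 138 = 24 + 138 = 162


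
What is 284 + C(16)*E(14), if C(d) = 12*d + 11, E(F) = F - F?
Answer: 284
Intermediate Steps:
E(F) = 0
C(d) = 11 + 12*d
284 + C(16)*E(14) = 284 + (11 + 12*16)*0 = 284 + (11 + 192)*0 = 284 + 203*0 = 284 + 0 = 284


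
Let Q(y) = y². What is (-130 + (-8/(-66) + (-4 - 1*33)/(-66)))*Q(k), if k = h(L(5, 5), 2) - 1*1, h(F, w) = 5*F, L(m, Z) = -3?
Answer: -364160/11 ≈ -33105.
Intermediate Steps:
k = -16 (k = 5*(-3) - 1*1 = -15 - 1 = -16)
(-130 + (-8/(-66) + (-4 - 1*33)/(-66)))*Q(k) = (-130 + (-8/(-66) + (-4 - 1*33)/(-66)))*(-16)² = (-130 + (-8*(-1/66) + (-4 - 33)*(-1/66)))*256 = (-130 + (4/33 - 37*(-1/66)))*256 = (-130 + (4/33 + 37/66))*256 = (-130 + 15/22)*256 = -2845/22*256 = -364160/11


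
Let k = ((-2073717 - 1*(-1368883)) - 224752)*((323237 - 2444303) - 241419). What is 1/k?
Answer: 1/2196132981210 ≈ 4.5535e-13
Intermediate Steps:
k = 2196132981210 (k = ((-2073717 + 1368883) - 224752)*(-2121066 - 241419) = (-704834 - 224752)*(-2362485) = -929586*(-2362485) = 2196132981210)
1/k = 1/2196132981210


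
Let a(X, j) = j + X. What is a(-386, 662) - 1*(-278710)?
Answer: 278986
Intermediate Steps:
a(X, j) = X + j
a(-386, 662) - 1*(-278710) = (-386 + 662) - 1*(-278710) = 276 + 278710 = 278986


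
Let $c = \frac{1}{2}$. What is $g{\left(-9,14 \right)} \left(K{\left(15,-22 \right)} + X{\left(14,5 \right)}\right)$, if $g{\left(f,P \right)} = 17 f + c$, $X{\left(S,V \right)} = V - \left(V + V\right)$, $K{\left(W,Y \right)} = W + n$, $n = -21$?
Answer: $\frac{3355}{2} \approx 1677.5$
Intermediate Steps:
$c = \frac{1}{2} \approx 0.5$
$K{\left(W,Y \right)} = -21 + W$ ($K{\left(W,Y \right)} = W - 21 = -21 + W$)
$X{\left(S,V \right)} = - V$ ($X{\left(S,V \right)} = V - 2 V = - V$)
$g{\left(f,P \right)} = \frac{1}{2} + 17 f$ ($g{\left(f,P \right)} = 17 f + \frac{1}{2} = \frac{1}{2} + 17 f$)
$g{\left(-9,14 \right)} \left(K{\left(15,-22 \right)} + X{\left(14,5 \right)}\right) = \left(\frac{1}{2} + 17 \left(-9\right)\right) \left(\left(-21 + 15\right) - 5\right) = \left(\frac{1}{2} - 153\right) \left(-6 - 5\right) = \left(- \frac{305}{2}\right) \left(-11\right) = \frac{3355}{2}$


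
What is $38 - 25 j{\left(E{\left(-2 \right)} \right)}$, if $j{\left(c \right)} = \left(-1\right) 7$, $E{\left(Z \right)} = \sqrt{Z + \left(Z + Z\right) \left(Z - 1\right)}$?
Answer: $213$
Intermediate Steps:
$E{\left(Z \right)} = \sqrt{Z + 2 Z \left(-1 + Z\right)}$
$j{\left(c \right)} = -7$
$38 - 25 j{\left(E{\left(-2 \right)} \right)} = 38 - -175 = 38 + 175 = 213$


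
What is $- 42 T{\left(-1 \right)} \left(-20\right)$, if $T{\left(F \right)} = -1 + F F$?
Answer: $0$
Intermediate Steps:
$T{\left(F \right)} = -1 + F^{2}$
$- 42 T{\left(-1 \right)} \left(-20\right) = - 42 \left(-1 + \left(-1\right)^{2}\right) \left(-20\right) = - 42 \left(-1 + 1\right) \left(-20\right) = \left(-42\right) 0 \left(-20\right) = 0 \left(-20\right) = 0$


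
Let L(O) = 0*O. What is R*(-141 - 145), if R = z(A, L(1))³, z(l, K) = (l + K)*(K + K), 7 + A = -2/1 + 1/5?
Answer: 0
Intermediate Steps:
A = -44/5 (A = -7 + (-2/1 + 1/5) = -7 + (-2*1 + 1*(⅕)) = -7 + (-2 + ⅕) = -7 - 9/5 = -44/5 ≈ -8.8000)
L(O) = 0
z(l, K) = 2*K*(K + l) (z(l, K) = (K + l)*(2*K) = 2*K*(K + l))
R = 0 (R = (2*0*(0 - 44/5))³ = (2*0*(-44/5))³ = 0³ = 0)
R*(-141 - 145) = 0*(-141 - 145) = 0*(-286) = 0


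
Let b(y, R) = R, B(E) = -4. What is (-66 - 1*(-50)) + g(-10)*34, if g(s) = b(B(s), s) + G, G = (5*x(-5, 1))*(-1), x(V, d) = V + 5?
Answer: -356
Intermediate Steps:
x(V, d) = 5 + V
G = 0 (G = (5*(5 - 5))*(-1) = (5*0)*(-1) = 0*(-1) = 0)
g(s) = s (g(s) = s + 0 = s)
(-66 - 1*(-50)) + g(-10)*34 = (-66 - 1*(-50)) - 10*34 = (-66 + 50) - 340 = -16 - 340 = -356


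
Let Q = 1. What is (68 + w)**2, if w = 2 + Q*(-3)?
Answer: 4489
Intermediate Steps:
w = -1 (w = 2 + 1*(-3) = 2 - 3 = -1)
(68 + w)**2 = (68 - 1)**2 = 67**2 = 4489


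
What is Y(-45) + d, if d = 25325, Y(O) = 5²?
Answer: 25350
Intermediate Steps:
Y(O) = 25
Y(-45) + d = 25 + 25325 = 25350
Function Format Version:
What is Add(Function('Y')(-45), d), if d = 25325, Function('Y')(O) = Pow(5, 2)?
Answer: 25350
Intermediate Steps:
Function('Y')(O) = 25
Add(Function('Y')(-45), d) = Add(25, 25325) = 25350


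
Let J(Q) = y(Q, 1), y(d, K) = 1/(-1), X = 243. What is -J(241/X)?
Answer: 1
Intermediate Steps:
y(d, K) = -1
J(Q) = -1
-J(241/X) = -1*(-1) = 1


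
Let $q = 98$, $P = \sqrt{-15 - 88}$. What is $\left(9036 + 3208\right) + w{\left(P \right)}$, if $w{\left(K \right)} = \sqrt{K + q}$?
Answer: $12244 + \sqrt{98 + i \sqrt{103}} \approx 12254.0 + 0.51191 i$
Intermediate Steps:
$P = i \sqrt{103}$ ($P = \sqrt{-103} = i \sqrt{103} \approx 10.149 i$)
$w{\left(K \right)} = \sqrt{98 + K}$ ($w{\left(K \right)} = \sqrt{K + 98} = \sqrt{98 + K}$)
$\left(9036 + 3208\right) + w{\left(P \right)} = \left(9036 + 3208\right) + \sqrt{98 + i \sqrt{103}} = 12244 + \sqrt{98 + i \sqrt{103}}$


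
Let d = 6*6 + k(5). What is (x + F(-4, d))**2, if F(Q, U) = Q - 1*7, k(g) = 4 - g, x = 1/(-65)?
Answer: 512656/4225 ≈ 121.34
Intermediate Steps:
x = -1/65 ≈ -0.015385
d = 35 (d = 6*6 + (4 - 1*5) = 36 + (4 - 5) = 36 - 1 = 35)
F(Q, U) = -7 + Q (F(Q, U) = Q - 7 = -7 + Q)
(x + F(-4, d))**2 = (-1/65 + (-7 - 4))**2 = (-1/65 - 11)**2 = (-716/65)**2 = 512656/4225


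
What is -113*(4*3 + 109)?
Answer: -13673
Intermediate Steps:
-113*(4*3 + 109) = -113*(12 + 109) = -113*121 = -13673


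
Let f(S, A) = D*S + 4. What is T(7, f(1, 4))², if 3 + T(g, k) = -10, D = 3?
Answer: 169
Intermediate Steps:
f(S, A) = 4 + 3*S (f(S, A) = 3*S + 4 = 4 + 3*S)
T(g, k) = -13 (T(g, k) = -3 - 10 = -13)
T(7, f(1, 4))² = (-13)² = 169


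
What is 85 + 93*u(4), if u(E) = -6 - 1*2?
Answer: -659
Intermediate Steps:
u(E) = -8 (u(E) = -6 - 2 = -8)
85 + 93*u(4) = 85 + 93*(-8) = 85 - 744 = -659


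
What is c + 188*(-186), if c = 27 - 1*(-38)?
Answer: -34903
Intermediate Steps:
c = 65 (c = 27 + 38 = 65)
c + 188*(-186) = 65 + 188*(-186) = 65 - 34968 = -34903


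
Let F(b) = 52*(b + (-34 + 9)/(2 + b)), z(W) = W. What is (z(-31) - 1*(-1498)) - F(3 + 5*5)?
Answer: 163/3 ≈ 54.333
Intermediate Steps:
F(b) = -1300/(2 + b) + 52*b (F(b) = 52*(b - 25/(2 + b)) = -1300/(2 + b) + 52*b)
(z(-31) - 1*(-1498)) - F(3 + 5*5) = (-31 - 1*(-1498)) - 52*(-25 + (3 + 5*5)² + 2*(3 + 5*5))/(2 + (3 + 5*5)) = (-31 + 1498) - 52*(-25 + (3 + 25)² + 2*(3 + 25))/(2 + (3 + 25)) = 1467 - 52*(-25 + 28² + 2*28)/(2 + 28) = 1467 - 52*(-25 + 784 + 56)/30 = 1467 - 52*815/30 = 1467 - 1*4238/3 = 1467 - 4238/3 = 163/3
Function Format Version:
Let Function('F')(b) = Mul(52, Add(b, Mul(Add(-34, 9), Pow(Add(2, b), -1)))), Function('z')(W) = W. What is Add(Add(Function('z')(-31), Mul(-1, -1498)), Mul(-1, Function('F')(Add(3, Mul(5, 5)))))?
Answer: Rational(163, 3) ≈ 54.333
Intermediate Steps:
Function('F')(b) = Add(Mul(-1300, Pow(Add(2, b), -1)), Mul(52, b)) (Function('F')(b) = Mul(52, Add(b, Mul(-25, Pow(Add(2, b), -1)))) = Add(Mul(-1300, Pow(Add(2, b), -1)), Mul(52, b)))
Add(Add(Function('z')(-31), Mul(-1, -1498)), Mul(-1, Function('F')(Add(3, Mul(5, 5))))) = Add(Add(-31, Mul(-1, -1498)), Mul(-1, Mul(52, Pow(Add(2, Add(3, Mul(5, 5))), -1), Add(-25, Pow(Add(3, Mul(5, 5)), 2), Mul(2, Add(3, Mul(5, 5))))))) = Add(Add(-31, 1498), Mul(-1, Mul(52, Pow(Add(2, Add(3, 25)), -1), Add(-25, Pow(Add(3, 25), 2), Mul(2, Add(3, 25)))))) = Add(1467, Mul(-1, Mul(52, Pow(Add(2, 28), -1), Add(-25, Pow(28, 2), Mul(2, 28))))) = Add(1467, Mul(-1, Mul(52, Pow(30, -1), Add(-25, 784, 56)))) = Add(1467, Mul(-1, Mul(52, Rational(1, 30), 815))) = Add(1467, Mul(-1, Rational(4238, 3))) = Add(1467, Rational(-4238, 3)) = Rational(163, 3)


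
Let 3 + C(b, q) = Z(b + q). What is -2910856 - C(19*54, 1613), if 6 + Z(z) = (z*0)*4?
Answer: -2910847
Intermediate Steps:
Z(z) = -6 (Z(z) = -6 + (z*0)*4 = -6 + 0*4 = -6 + 0 = -6)
C(b, q) = -9 (C(b, q) = -3 - 6 = -9)
-2910856 - C(19*54, 1613) = -2910856 - 1*(-9) = -2910856 + 9 = -2910847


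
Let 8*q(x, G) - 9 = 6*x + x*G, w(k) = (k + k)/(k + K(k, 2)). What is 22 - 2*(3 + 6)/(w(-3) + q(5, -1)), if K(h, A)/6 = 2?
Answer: 730/43 ≈ 16.977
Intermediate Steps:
K(h, A) = 12 (K(h, A) = 6*2 = 12)
w(k) = 2*k/(12 + k) (w(k) = (k + k)/(k + 12) = (2*k)/(12 + k) = 2*k/(12 + k))
q(x, G) = 9/8 + 3*x/4 + G*x/8 (q(x, G) = 9/8 + (6*x + x*G)/8 = 9/8 + (6*x + G*x)/8 = 9/8 + (3*x/4 + G*x/8) = 9/8 + 3*x/4 + G*x/8)
22 - 2*(3 + 6)/(w(-3) + q(5, -1)) = 22 - 2*(3 + 6)/(2*(-3)/(12 - 3) + (9/8 + (¾)*5 + (⅛)*(-1)*5)) = 22 - 18/(2*(-3)/9 + (9/8 + 15/4 - 5/8)) = 22 - 18/(2*(-3)*(⅑) + 17/4) = 22 - 18/(-⅔ + 17/4) = 22 - 18/43/12 = 22 - 18*12/43 = 22 - 2*108/43 = 22 - 216/43 = 730/43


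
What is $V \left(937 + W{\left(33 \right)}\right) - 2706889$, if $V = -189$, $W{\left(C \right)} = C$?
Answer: $-2890219$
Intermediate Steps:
$V \left(937 + W{\left(33 \right)}\right) - 2706889 = - 189 \left(937 + 33\right) - 2706889 = \left(-189\right) 970 - 2706889 = -183330 - 2706889 = -2890219$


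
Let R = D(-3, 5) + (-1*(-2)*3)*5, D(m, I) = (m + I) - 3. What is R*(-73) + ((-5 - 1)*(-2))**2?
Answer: -1973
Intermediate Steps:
D(m, I) = -3 + I + m (D(m, I) = (I + m) - 3 = -3 + I + m)
R = 29 (R = (-3 + 5 - 3) + (-1*(-2)*3)*5 = -1 + (2*3)*5 = -1 + 6*5 = -1 + 30 = 29)
R*(-73) + ((-5 - 1)*(-2))**2 = 29*(-73) + ((-5 - 1)*(-2))**2 = -2117 + (-6*(-2))**2 = -2117 + 12**2 = -2117 + 144 = -1973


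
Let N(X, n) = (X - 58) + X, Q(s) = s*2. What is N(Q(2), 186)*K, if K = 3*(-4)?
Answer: 600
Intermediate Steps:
Q(s) = 2*s
N(X, n) = -58 + 2*X (N(X, n) = (-58 + X) + X = -58 + 2*X)
K = -12
N(Q(2), 186)*K = (-58 + 2*(2*2))*(-12) = (-58 + 2*4)*(-12) = (-58 + 8)*(-12) = -50*(-12) = 600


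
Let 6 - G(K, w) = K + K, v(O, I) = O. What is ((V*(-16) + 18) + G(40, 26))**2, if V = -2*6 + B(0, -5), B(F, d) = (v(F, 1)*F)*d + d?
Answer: 46656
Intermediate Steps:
G(K, w) = 6 - 2*K (G(K, w) = 6 - (K + K) = 6 - 2*K)
B(F, d) = d + d*F**2 (B(F, d) = (F*F)*d + d = F**2*d + d = d*F**2 + d = d + d*F**2)
V = -17 (V = -2*6 - 5*(1 + 0**2) = -12 - 5*(1 + 0) = -12 - 5*1 = -12 - 5 = -17)
((V*(-16) + 18) + G(40, 26))**2 = ((-17*(-16) + 18) + (6 - 2*40))**2 = ((272 + 18) + (6 - 80))**2 = (290 - 74)**2 = 216**2 = 46656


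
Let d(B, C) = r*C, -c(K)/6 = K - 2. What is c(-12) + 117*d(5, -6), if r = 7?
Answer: -4830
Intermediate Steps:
c(K) = 12 - 6*K (c(K) = -6*(K - 2) = -6*(-2 + K) = 12 - 6*K)
d(B, C) = 7*C
c(-12) + 117*d(5, -6) = (12 - 6*(-12)) + 117*(7*(-6)) = (12 + 72) + 117*(-42) = 84 - 4914 = -4830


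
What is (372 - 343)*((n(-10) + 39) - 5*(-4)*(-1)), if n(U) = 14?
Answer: 957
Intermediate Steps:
(372 - 343)*((n(-10) + 39) - 5*(-4)*(-1)) = (372 - 343)*((14 + 39) - 5*(-4)*(-1)) = 29*(53 + 20*(-1)) = 29*(53 - 20) = 29*33 = 957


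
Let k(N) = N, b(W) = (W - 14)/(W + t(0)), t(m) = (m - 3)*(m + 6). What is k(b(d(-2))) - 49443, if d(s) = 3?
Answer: -741634/15 ≈ -49442.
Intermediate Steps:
t(m) = (-3 + m)*(6 + m)
b(W) = (-14 + W)/(-18 + W) (b(W) = (W - 14)/(W + (-18 + 0² + 3*0)) = (-14 + W)/(W + (-18 + 0 + 0)) = (-14 + W)/(W - 18) = (-14 + W)/(-18 + W))
k(b(d(-2))) - 49443 = (-14 + 3)/(-18 + 3) - 49443 = -11/(-15) - 49443 = -1/15*(-11) - 49443 = 11/15 - 49443 = -741634/15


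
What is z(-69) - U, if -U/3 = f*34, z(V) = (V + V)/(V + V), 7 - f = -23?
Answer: 3061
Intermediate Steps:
f = 30 (f = 7 - 1*(-23) = 7 + 23 = 30)
z(V) = 1 (z(V) = (2*V)/((2*V)) = (2*V)*(1/(2*V)) = 1)
U = -3060 (U = -90*34 = -3*1020 = -3060)
z(-69) - U = 1 - 1*(-3060) = 1 + 3060 = 3061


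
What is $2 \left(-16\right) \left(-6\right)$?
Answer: $192$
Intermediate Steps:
$2 \left(-16\right) \left(-6\right) = \left(-32\right) \left(-6\right) = 192$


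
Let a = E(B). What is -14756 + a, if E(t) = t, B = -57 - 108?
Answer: -14921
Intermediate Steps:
B = -165
a = -165
-14756 + a = -14756 - 165 = -14921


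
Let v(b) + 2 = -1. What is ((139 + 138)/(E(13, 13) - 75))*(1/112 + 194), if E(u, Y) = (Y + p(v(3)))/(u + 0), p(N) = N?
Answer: -78246129/108080 ≈ -723.96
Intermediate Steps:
v(b) = -3 (v(b) = -2 - 1 = -3)
E(u, Y) = (-3 + Y)/u (E(u, Y) = (Y - 3)/(u + 0) = (-3 + Y)/u)
((139 + 138)/(E(13, 13) - 75))*(1/112 + 194) = ((139 + 138)/((-3 + 13)/13 - 75))*(1/112 + 194) = (277/((1/13)*10 - 75))*(1/112 + 194) = (277/(10/13 - 75))*(21729/112) = (277/(-965/13))*(21729/112) = (277*(-13/965))*(21729/112) = -3601/965*21729/112 = -78246129/108080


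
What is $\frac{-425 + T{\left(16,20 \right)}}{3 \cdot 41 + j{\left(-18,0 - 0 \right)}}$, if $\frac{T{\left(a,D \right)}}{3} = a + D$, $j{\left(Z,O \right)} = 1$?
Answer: $- \frac{317}{124} \approx -2.5564$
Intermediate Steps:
$T{\left(a,D \right)} = 3 D + 3 a$ ($T{\left(a,D \right)} = 3 \left(a + D\right) = 3 \left(D + a\right) = 3 D + 3 a$)
$\frac{-425 + T{\left(16,20 \right)}}{3 \cdot 41 + j{\left(-18,0 - 0 \right)}} = \frac{-425 + \left(3 \cdot 20 + 3 \cdot 16\right)}{3 \cdot 41 + 1} = \frac{-425 + \left(60 + 48\right)}{123 + 1} = \frac{-425 + 108}{124} = \left(-317\right) \frac{1}{124} = - \frac{317}{124}$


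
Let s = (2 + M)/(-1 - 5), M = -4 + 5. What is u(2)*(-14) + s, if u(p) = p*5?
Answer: -281/2 ≈ -140.50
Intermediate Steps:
M = 1
s = -1/2 (s = (2 + 1)/(-1 - 5) = 3/(-6) = 3*(-1/6) = -1/2 ≈ -0.50000)
u(p) = 5*p
u(2)*(-14) + s = (5*2)*(-14) - 1/2 = 10*(-14) - 1/2 = -140 - 1/2 = -281/2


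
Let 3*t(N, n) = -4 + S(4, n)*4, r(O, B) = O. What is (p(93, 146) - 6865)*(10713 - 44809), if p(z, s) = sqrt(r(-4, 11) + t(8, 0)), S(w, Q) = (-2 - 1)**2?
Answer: 234069040 - 68192*sqrt(15)/3 ≈ 2.3398e+8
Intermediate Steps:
S(w, Q) = 9 (S(w, Q) = (-3)**2 = 9)
t(N, n) = 32/3 (t(N, n) = (-4 + 9*4)/3 = (-4 + 36)/3 = (1/3)*32 = 32/3)
p(z, s) = 2*sqrt(15)/3 (p(z, s) = sqrt(-4 + 32/3) = sqrt(20/3) = 2*sqrt(15)/3)
(p(93, 146) - 6865)*(10713 - 44809) = (2*sqrt(15)/3 - 6865)*(10713 - 44809) = (-6865 + 2*sqrt(15)/3)*(-34096) = 234069040 - 68192*sqrt(15)/3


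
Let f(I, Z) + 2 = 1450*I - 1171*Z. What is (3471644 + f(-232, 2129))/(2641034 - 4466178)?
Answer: -642183/1825144 ≈ -0.35185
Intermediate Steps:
f(I, Z) = -2 - 1171*Z + 1450*I (f(I, Z) = -2 + (1450*I - 1171*Z) = -2 + (-1171*Z + 1450*I) = -2 - 1171*Z + 1450*I)
(3471644 + f(-232, 2129))/(2641034 - 4466178) = (3471644 + (-2 - 1171*2129 + 1450*(-232)))/(2641034 - 4466178) = (3471644 + (-2 - 2493059 - 336400))/(-1825144) = (3471644 - 2829461)*(-1/1825144) = 642183*(-1/1825144) = -642183/1825144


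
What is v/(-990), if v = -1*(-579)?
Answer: -193/330 ≈ -0.58485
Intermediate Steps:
v = 579
v/(-990) = 579/(-990) = 579*(-1/990) = -193/330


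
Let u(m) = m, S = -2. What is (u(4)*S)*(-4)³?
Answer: 512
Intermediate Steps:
(u(4)*S)*(-4)³ = (4*(-2))*(-4)³ = -8*(-64) = 512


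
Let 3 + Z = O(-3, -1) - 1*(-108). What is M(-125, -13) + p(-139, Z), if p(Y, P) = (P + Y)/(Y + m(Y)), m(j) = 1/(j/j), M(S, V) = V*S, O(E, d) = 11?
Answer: 9751/6 ≈ 1625.2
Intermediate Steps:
M(S, V) = S*V
Z = 116 (Z = -3 + (11 - 1*(-108)) = -3 + (11 + 108) = -3 + 119 = 116)
m(j) = 1 (m(j) = 1/1 = 1)
p(Y, P) = (P + Y)/(1 + Y) (p(Y, P) = (P + Y)/(Y + 1) = (P + Y)/(1 + Y))
M(-125, -13) + p(-139, Z) = -125*(-13) + (116 - 139)/(1 - 139) = 1625 - 23/(-138) = 1625 - 1/138*(-23) = 1625 + ⅙ = 9751/6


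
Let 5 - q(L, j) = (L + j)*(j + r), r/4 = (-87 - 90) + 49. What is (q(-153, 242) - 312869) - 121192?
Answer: -410026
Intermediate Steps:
r = -512 (r = 4*((-87 - 90) + 49) = 4*(-177 + 49) = 4*(-128) = -512)
q(L, j) = 5 - (-512 + j)*(L + j) (q(L, j) = 5 - (L + j)*(j - 512) = 5 - (L + j)*(-512 + j) = 5 - (-512 + j)*(L + j))
(q(-153, 242) - 312869) - 121192 = ((5 - 1*242**2 + 512*(-153) + 512*242 - 1*(-153)*242) - 312869) - 121192 = ((5 - 1*58564 - 78336 + 123904 + 37026) - 312869) - 121192 = ((5 - 58564 - 78336 + 123904 + 37026) - 312869) - 121192 = (24035 - 312869) - 121192 = -288834 - 121192 = -410026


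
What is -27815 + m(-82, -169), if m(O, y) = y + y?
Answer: -28153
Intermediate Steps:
m(O, y) = 2*y
-27815 + m(-82, -169) = -27815 + 2*(-169) = -27815 - 338 = -28153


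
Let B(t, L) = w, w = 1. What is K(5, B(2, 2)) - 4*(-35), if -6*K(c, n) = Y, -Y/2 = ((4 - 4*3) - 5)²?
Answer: 589/3 ≈ 196.33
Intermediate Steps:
B(t, L) = 1
Y = -338 (Y = -2*((4 - 4*3) - 5)² = -2*((4 - 12) - 5)² = -2*(-8 - 5)² = -2*(-13)² = -2*169 = -338)
K(c, n) = 169/3 (K(c, n) = -⅙*(-338) = 169/3)
K(5, B(2, 2)) - 4*(-35) = 169/3 - 4*(-35) = 169/3 + 140 = 589/3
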